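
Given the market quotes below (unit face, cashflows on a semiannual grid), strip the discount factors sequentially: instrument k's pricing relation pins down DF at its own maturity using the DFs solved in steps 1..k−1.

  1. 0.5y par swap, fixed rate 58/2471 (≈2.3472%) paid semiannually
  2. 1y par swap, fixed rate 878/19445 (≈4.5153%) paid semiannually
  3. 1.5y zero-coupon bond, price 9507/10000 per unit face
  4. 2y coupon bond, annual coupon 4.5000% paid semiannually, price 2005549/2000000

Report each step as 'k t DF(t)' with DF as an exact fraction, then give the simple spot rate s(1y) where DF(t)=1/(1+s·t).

step 1 [0.5y] swap r/2=29/2471: DF=(1 − 29/2471·(0))/(1+29/2471) = 2471/2500 ≈ 0.988400
step 2 [1y] swap r/2=439/19445: DF=(1 − 439/19445·(0.988400))/(1+439/19445) = 9561/10000 ≈ 0.956100
step 3 [1.5y] zero: DF = P = 9507/10000 ≈ 0.950700
step 4 [2y] bond c/2=9/400: DF=(2005549/2000000 − 9/400·(0.988400+0.956100+0.950700))/(1+9/400) = 917/1000 ≈ 0.917000

1 1/2 2471/2500
2 1 9561/10000
3 3/2 9507/10000
4 2 917/1000
s(1y) = (1/(9561/10000) − 1)/(1) = 439/9561 ≈ 4.5916%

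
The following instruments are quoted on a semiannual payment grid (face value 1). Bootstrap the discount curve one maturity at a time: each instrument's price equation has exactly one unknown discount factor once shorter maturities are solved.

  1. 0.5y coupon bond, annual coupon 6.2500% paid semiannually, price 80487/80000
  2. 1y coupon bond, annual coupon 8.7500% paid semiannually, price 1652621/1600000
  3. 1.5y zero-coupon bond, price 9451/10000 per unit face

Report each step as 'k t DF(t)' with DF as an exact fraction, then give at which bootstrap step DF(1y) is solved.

step 1 [0.5y] bond c/2=1/32: DF=(80487/80000 − 1/32·(0))/(1+1/32) = 2439/2500 ≈ 0.975600
step 2 [1y] bond c/2=7/160: DF=(1652621/1600000 − 7/160·(0.975600))/(1+7/160) = 9487/10000 ≈ 0.948700
step 3 [1.5y] zero: DF = P = 9451/10000 ≈ 0.945100

1 1/2 2439/2500
2 1 9487/10000
3 3/2 9451/10000
DF(1y) is solved at step 2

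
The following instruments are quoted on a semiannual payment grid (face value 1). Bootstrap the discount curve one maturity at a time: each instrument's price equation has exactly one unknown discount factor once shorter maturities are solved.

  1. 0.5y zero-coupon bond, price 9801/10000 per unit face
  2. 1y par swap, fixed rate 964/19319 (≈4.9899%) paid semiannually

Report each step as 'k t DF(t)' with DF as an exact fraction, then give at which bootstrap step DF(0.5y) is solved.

1 1/2 9801/10000
2 1 4759/5000
DF(0.5y) is solved at step 1

step 1 [0.5y] zero: DF = P = 9801/10000 ≈ 0.980100
step 2 [1y] swap r/2=482/19319: DF=(1 − 482/19319·(0.980100))/(1+482/19319) = 4759/5000 ≈ 0.951800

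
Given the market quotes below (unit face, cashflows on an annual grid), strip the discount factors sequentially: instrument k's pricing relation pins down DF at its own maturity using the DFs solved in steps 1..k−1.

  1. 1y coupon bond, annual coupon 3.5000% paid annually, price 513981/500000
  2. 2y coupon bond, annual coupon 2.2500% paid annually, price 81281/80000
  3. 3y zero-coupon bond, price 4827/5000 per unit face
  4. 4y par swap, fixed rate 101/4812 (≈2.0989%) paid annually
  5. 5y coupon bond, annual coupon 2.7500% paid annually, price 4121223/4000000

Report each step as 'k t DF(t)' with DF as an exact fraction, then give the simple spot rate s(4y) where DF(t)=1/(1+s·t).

1 1 2483/2500
2 2 4859/5000
3 3 4827/5000
4 4 1149/1250
5 5 8997/10000
s(4y) = (1/(1149/1250) − 1)/(4) = 101/4596 ≈ 2.1976%

step 1 [1y] bond c/1=7/200: DF=(513981/500000 − 7/200·(0))/(1+7/200) = 2483/2500 ≈ 0.993200
step 2 [2y] bond c/1=9/400: DF=(81281/80000 − 9/400·(0.993200))/(1+9/400) = 4859/5000 ≈ 0.971800
step 3 [3y] zero: DF = P = 4827/5000 ≈ 0.965400
step 4 [4y] swap r/1=101/4812: DF=(1 − 101/4812·(0.993200+0.971800+0.965400))/(1+101/4812) = 1149/1250 ≈ 0.919200
step 5 [5y] bond c/1=11/400: DF=(4121223/4000000 − 11/400·(0.993200+0.971800+0.965400+0.919200))/(1+11/400) = 8997/10000 ≈ 0.899700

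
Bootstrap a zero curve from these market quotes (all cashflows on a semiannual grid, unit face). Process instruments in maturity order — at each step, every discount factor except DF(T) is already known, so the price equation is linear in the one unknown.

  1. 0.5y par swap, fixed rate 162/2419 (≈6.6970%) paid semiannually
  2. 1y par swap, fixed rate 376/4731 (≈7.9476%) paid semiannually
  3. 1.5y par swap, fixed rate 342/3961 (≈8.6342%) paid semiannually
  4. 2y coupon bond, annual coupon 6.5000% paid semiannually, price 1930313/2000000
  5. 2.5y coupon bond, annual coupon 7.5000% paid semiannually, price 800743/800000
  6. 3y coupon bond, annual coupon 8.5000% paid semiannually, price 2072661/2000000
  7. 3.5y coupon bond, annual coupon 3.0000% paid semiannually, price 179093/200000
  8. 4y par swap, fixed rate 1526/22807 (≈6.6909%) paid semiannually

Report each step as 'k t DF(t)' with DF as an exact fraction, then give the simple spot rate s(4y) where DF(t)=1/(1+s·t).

1 1/2 2419/2500
2 1 578/625
3 3/2 8803/10000
4 2 339/400
5 5/2 8339/10000
6 3 13/16
7 7/2 2011/2500
8 4 7711/10000
s(4y) = (1/(7711/10000) − 1)/(4) = 2289/30844 ≈ 7.4212%

step 1 [0.5y] swap r/2=81/2419: DF=(1 − 81/2419·(0))/(1+81/2419) = 2419/2500 ≈ 0.967600
step 2 [1y] swap r/2=188/4731: DF=(1 − 188/4731·(0.967600))/(1+188/4731) = 578/625 ≈ 0.924800
step 3 [1.5y] swap r/2=171/3961: DF=(1 − 171/3961·(0.967600+0.924800))/(1+171/3961) = 8803/10000 ≈ 0.880300
step 4 [2y] bond c/2=13/400: DF=(1930313/2000000 − 13/400·(0.967600+0.924800+0.880300))/(1+13/400) = 339/400 ≈ 0.847500
step 5 [2.5y] bond c/2=3/80: DF=(800743/800000 − 3/80·(0.967600+0.924800+0.880300+0.847500))/(1+3/80) = 8339/10000 ≈ 0.833900
step 6 [3y] bond c/2=17/400: DF=(2072661/2000000 − 17/400·(0.967600+0.924800+0.880300+0.847500+0.833900))/(1+17/400) = 13/16 ≈ 0.812500
step 7 [3.5y] bond c/2=3/200: DF=(179093/200000 − 3/200·(0.967600+0.924800+0.880300+0.847500+0.833900+0.812500))/(1+3/200) = 2011/2500 ≈ 0.804400
step 8 [4y] swap r/2=763/22807: DF=(1 − 763/22807·(0.967600+0.924800+0.880300+0.847500+0.833900+0.812500+0.804400))/(1+763/22807) = 7711/10000 ≈ 0.771100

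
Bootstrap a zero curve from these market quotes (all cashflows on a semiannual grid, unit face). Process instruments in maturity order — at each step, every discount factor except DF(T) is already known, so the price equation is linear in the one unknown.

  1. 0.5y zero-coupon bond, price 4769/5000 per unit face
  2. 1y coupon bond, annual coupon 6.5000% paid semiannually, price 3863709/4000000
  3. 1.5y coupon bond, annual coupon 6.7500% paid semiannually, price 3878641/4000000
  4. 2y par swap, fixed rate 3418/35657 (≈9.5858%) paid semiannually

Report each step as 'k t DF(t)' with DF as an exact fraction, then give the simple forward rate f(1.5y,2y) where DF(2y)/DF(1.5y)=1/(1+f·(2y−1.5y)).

step 1 [0.5y] zero: DF = P = 4769/5000 ≈ 0.953800
step 2 [1y] bond c/2=13/400: DF=(3863709/4000000 − 13/400·(0.953800))/(1+13/400) = 1811/2000 ≈ 0.905500
step 3 [1.5y] bond c/2=27/800: DF=(3878641/4000000 − 27/800·(0.953800+0.905500))/(1+27/800) = 8773/10000 ≈ 0.877300
step 4 [2y] swap r/2=1709/35657: DF=(1 − 1709/35657·(0.953800+0.905500+0.877300))/(1+1709/35657) = 8291/10000 ≈ 0.829100

1 1/2 4769/5000
2 1 1811/2000
3 3/2 8773/10000
4 2 8291/10000
f(1.5y,2y) = ((8773/10000)/(8291/10000) − 1)/(1/2) = 964/8291 ≈ 11.6271%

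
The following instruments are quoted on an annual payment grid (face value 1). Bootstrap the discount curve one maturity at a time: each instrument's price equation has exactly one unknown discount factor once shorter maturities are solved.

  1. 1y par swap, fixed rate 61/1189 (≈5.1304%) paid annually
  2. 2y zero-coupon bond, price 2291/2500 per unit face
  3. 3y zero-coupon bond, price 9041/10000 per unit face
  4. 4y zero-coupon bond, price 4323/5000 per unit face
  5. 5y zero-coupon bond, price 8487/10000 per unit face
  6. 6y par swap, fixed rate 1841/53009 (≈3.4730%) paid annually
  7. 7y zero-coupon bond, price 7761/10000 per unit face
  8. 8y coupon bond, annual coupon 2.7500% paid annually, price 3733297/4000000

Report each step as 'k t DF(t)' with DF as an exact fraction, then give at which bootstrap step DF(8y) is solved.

step 1 [1y] swap r/1=61/1189: DF=(1 − 61/1189·(0))/(1+61/1189) = 1189/1250 ≈ 0.951200
step 2 [2y] zero: DF = P = 2291/2500 ≈ 0.916400
step 3 [3y] zero: DF = P = 9041/10000 ≈ 0.904100
step 4 [4y] zero: DF = P = 4323/5000 ≈ 0.864600
step 5 [5y] zero: DF = P = 8487/10000 ≈ 0.848700
step 6 [6y] swap r/1=1841/53009: DF=(1 − 1841/53009·(0.951200+0.916400+0.904100+0.864600+0.848700))/(1+1841/53009) = 8159/10000 ≈ 0.815900
step 7 [7y] zero: DF = P = 7761/10000 ≈ 0.776100
step 8 [8y] bond c/1=11/400: DF=(3733297/4000000 − 11/400·(0.951200+0.916400+0.904100+0.864600+0.848700+0.815900+0.776100))/(1+11/400) = 7457/10000 ≈ 0.745700

1 1 1189/1250
2 2 2291/2500
3 3 9041/10000
4 4 4323/5000
5 5 8487/10000
6 6 8159/10000
7 7 7761/10000
8 8 7457/10000
DF(8y) is solved at step 8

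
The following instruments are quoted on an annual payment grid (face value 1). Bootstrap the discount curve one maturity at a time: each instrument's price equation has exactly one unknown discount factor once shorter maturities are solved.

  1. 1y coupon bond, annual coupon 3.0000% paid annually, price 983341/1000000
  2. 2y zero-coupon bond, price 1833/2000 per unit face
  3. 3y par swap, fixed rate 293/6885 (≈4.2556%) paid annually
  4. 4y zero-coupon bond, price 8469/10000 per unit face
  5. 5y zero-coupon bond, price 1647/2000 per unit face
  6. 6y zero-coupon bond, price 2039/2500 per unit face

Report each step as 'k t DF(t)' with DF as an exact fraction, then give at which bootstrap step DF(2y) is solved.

1 1 9547/10000
2 2 1833/2000
3 3 2207/2500
4 4 8469/10000
5 5 1647/2000
6 6 2039/2500
DF(2y) is solved at step 2

step 1 [1y] bond c/1=3/100: DF=(983341/1000000 − 3/100·(0))/(1+3/100) = 9547/10000 ≈ 0.954700
step 2 [2y] zero: DF = P = 1833/2000 ≈ 0.916500
step 3 [3y] swap r/1=293/6885: DF=(1 − 293/6885·(0.954700+0.916500))/(1+293/6885) = 2207/2500 ≈ 0.882800
step 4 [4y] zero: DF = P = 8469/10000 ≈ 0.846900
step 5 [5y] zero: DF = P = 1647/2000 ≈ 0.823500
step 6 [6y] zero: DF = P = 2039/2500 ≈ 0.815600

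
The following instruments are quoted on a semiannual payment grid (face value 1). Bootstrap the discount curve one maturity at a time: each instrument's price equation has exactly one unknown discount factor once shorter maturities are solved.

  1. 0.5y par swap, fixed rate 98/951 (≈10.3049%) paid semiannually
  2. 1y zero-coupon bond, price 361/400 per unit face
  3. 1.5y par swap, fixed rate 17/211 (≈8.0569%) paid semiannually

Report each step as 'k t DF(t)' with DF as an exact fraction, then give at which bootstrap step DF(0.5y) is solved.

1 1/2 951/1000
2 1 361/400
3 3/2 1779/2000
DF(0.5y) is solved at step 1

step 1 [0.5y] swap r/2=49/951: DF=(1 − 49/951·(0))/(1+49/951) = 951/1000 ≈ 0.951000
step 2 [1y] zero: DF = P = 361/400 ≈ 0.902500
step 3 [1.5y] swap r/2=17/422: DF=(1 − 17/422·(0.951000+0.902500))/(1+17/422) = 1779/2000 ≈ 0.889500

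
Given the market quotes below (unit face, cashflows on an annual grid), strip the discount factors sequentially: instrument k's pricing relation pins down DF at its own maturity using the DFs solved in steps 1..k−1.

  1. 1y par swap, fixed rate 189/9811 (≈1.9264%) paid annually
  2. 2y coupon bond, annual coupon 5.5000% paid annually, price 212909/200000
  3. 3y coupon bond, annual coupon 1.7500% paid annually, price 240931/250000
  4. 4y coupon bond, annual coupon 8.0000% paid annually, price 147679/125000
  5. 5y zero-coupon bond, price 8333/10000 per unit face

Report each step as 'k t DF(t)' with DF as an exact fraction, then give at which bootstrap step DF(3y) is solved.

step 1 [1y] swap r/1=189/9811: DF=(1 − 189/9811·(0))/(1+189/9811) = 9811/10000 ≈ 0.981100
step 2 [2y] bond c/1=11/200: DF=(212909/200000 − 11/200·(0.981100))/(1+11/200) = 9579/10000 ≈ 0.957900
step 3 [3y] bond c/1=7/400: DF=(240931/250000 − 7/400·(0.981100+0.957900))/(1+7/400) = 4569/5000 ≈ 0.913800
step 4 [4y] bond c/1=2/25: DF=(147679/125000 − 2/25·(0.981100+0.957900+0.913800))/(1+2/25) = 4413/5000 ≈ 0.882600
step 5 [5y] zero: DF = P = 8333/10000 ≈ 0.833300

1 1 9811/10000
2 2 9579/10000
3 3 4569/5000
4 4 4413/5000
5 5 8333/10000
DF(3y) is solved at step 3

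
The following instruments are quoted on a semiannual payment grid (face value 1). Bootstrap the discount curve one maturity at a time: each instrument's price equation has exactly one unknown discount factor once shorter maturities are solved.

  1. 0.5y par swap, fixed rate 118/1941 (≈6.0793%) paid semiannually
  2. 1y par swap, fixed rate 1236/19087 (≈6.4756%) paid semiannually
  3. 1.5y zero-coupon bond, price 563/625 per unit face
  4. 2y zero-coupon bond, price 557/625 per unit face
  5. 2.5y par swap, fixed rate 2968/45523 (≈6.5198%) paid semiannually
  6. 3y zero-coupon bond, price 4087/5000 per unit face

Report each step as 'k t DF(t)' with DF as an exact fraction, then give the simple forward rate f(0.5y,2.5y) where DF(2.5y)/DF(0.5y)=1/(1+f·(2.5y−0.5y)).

1 1/2 1941/2000
2 1 4691/5000
3 3/2 563/625
4 2 557/625
5 5/2 2129/2500
6 3 4087/5000
f(0.5y,2.5y) = ((1941/2000)/(2129/2500) − 1)/(2) = 1189/17032 ≈ 6.9810%

step 1 [0.5y] swap r/2=59/1941: DF=(1 − 59/1941·(0))/(1+59/1941) = 1941/2000 ≈ 0.970500
step 2 [1y] swap r/2=618/19087: DF=(1 − 618/19087·(0.970500))/(1+618/19087) = 4691/5000 ≈ 0.938200
step 3 [1.5y] zero: DF = P = 563/625 ≈ 0.900800
step 4 [2y] zero: DF = P = 557/625 ≈ 0.891200
step 5 [2.5y] swap r/2=1484/45523: DF=(1 − 1484/45523·(0.970500+0.938200+0.900800+0.891200))/(1+1484/45523) = 2129/2500 ≈ 0.851600
step 6 [3y] zero: DF = P = 4087/5000 ≈ 0.817400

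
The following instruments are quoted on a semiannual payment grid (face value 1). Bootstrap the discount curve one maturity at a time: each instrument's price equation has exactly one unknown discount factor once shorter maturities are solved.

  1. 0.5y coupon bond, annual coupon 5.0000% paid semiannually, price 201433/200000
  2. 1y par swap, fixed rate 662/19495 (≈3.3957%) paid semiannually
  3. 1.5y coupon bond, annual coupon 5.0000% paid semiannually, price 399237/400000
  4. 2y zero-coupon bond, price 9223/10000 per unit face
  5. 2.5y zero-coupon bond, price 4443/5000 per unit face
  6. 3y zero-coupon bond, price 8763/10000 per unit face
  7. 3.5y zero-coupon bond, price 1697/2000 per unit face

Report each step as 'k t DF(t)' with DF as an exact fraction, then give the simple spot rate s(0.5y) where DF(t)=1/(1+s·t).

1 1/2 4913/5000
2 1 9669/10000
3 3/2 4631/5000
4 2 9223/10000
5 5/2 4443/5000
6 3 8763/10000
7 7/2 1697/2000
s(0.5y) = (1/(4913/5000) − 1)/(1/2) = 174/4913 ≈ 3.5416%

step 1 [0.5y] bond c/2=1/40: DF=(201433/200000 − 1/40·(0))/(1+1/40) = 4913/5000 ≈ 0.982600
step 2 [1y] swap r/2=331/19495: DF=(1 − 331/19495·(0.982600))/(1+331/19495) = 9669/10000 ≈ 0.966900
step 3 [1.5y] bond c/2=1/40: DF=(399237/400000 − 1/40·(0.982600+0.966900))/(1+1/40) = 4631/5000 ≈ 0.926200
step 4 [2y] zero: DF = P = 9223/10000 ≈ 0.922300
step 5 [2.5y] zero: DF = P = 4443/5000 ≈ 0.888600
step 6 [3y] zero: DF = P = 8763/10000 ≈ 0.876300
step 7 [3.5y] zero: DF = P = 1697/2000 ≈ 0.848500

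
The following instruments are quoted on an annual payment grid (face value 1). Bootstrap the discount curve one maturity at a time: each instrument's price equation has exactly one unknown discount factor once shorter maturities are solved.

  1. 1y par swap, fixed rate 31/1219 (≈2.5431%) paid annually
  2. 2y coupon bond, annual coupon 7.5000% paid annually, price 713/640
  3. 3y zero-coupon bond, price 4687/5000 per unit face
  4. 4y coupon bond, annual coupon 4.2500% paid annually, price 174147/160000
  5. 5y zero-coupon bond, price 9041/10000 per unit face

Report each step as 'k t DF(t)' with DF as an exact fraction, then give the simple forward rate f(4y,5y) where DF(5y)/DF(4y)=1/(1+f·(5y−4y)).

1 1 1219/1250
2 2 9683/10000
3 3 4687/5000
4 4 4633/5000
5 5 9041/10000
f(4y,5y) = ((4633/5000)/(9041/10000) − 1)/(1) = 225/9041 ≈ 2.4887%

step 1 [1y] swap r/1=31/1219: DF=(1 − 31/1219·(0))/(1+31/1219) = 1219/1250 ≈ 0.975200
step 2 [2y] bond c/1=3/40: DF=(713/640 − 3/40·(0.975200))/(1+3/40) = 9683/10000 ≈ 0.968300
step 3 [3y] zero: DF = P = 4687/5000 ≈ 0.937400
step 4 [4y] bond c/1=17/400: DF=(174147/160000 − 17/400·(0.975200+0.968300+0.937400))/(1+17/400) = 4633/5000 ≈ 0.926600
step 5 [5y] zero: DF = P = 9041/10000 ≈ 0.904100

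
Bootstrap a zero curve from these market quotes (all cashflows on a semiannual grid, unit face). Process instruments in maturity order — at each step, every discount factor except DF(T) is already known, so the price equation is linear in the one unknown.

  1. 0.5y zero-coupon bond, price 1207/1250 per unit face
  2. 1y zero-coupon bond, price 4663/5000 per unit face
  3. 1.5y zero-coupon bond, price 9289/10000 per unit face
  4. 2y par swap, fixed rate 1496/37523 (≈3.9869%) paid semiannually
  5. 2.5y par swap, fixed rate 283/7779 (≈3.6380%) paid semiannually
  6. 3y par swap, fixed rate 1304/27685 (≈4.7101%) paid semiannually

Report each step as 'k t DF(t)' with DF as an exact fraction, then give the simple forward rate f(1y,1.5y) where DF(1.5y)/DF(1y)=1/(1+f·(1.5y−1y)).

1 1/2 1207/1250
2 1 4663/5000
3 3/2 9289/10000
4 2 2313/2500
5 5/2 9151/10000
6 3 1087/1250
f(1y,1.5y) = ((4663/5000)/(9289/10000) − 1)/(1/2) = 74/9289 ≈ 0.7966%

step 1 [0.5y] zero: DF = P = 1207/1250 ≈ 0.965600
step 2 [1y] zero: DF = P = 4663/5000 ≈ 0.932600
step 3 [1.5y] zero: DF = P = 9289/10000 ≈ 0.928900
step 4 [2y] swap r/2=748/37523: DF=(1 − 748/37523·(0.965600+0.932600+0.928900))/(1+748/37523) = 2313/2500 ≈ 0.925200
step 5 [2.5y] swap r/2=283/15558: DF=(1 − 283/15558·(0.965600+0.932600+0.928900+0.925200))/(1+283/15558) = 9151/10000 ≈ 0.915100
step 6 [3y] swap r/2=652/27685: DF=(1 − 652/27685·(0.965600+0.932600+0.928900+0.925200+0.915100))/(1+652/27685) = 1087/1250 ≈ 0.869600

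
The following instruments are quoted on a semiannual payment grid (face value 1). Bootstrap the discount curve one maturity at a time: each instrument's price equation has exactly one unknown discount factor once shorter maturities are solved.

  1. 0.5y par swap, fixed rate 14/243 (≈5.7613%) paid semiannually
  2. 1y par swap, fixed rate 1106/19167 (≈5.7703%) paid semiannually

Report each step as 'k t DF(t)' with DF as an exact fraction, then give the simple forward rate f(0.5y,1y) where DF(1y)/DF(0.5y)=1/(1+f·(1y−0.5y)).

step 1 [0.5y] swap r/2=7/243: DF=(1 − 7/243·(0))/(1+7/243) = 243/250 ≈ 0.972000
step 2 [1y] swap r/2=553/19167: DF=(1 − 553/19167·(0.972000))/(1+553/19167) = 9447/10000 ≈ 0.944700

1 1/2 243/250
2 1 9447/10000
f(0.5y,1y) = ((243/250)/(9447/10000) − 1)/(1/2) = 182/3149 ≈ 5.7796%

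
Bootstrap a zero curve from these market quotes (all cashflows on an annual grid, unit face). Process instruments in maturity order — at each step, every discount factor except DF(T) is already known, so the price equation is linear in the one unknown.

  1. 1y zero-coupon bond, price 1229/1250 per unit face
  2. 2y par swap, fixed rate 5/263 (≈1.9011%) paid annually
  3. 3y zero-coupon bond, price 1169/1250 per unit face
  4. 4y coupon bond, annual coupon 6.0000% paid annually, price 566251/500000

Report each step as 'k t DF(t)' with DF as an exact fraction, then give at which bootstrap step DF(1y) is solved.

1 1 1229/1250
2 2 963/1000
3 3 1169/1250
4 4 9053/10000
DF(1y) is solved at step 1

step 1 [1y] zero: DF = P = 1229/1250 ≈ 0.983200
step 2 [2y] swap r/1=5/263: DF=(1 − 5/263·(0.983200))/(1+5/263) = 963/1000 ≈ 0.963000
step 3 [3y] zero: DF = P = 1169/1250 ≈ 0.935200
step 4 [4y] bond c/1=3/50: DF=(566251/500000 − 3/50·(0.983200+0.963000+0.935200))/(1+3/50) = 9053/10000 ≈ 0.905300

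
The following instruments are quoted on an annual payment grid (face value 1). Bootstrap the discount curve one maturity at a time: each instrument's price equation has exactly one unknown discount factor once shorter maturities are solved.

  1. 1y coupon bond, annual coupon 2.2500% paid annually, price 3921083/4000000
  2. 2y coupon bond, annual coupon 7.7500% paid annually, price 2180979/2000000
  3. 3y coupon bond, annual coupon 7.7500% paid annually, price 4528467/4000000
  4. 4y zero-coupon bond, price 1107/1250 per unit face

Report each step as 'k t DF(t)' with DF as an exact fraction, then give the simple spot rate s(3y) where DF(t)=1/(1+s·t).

1 1 9587/10000
2 2 9431/10000
3 3 9139/10000
4 4 1107/1250
s(3y) = (1/(9139/10000) − 1)/(3) = 287/9139 ≈ 3.1404%

step 1 [1y] bond c/1=9/400: DF=(3921083/4000000 − 9/400·(0))/(1+9/400) = 9587/10000 ≈ 0.958700
step 2 [2y] bond c/1=31/400: DF=(2180979/2000000 − 31/400·(0.958700))/(1+31/400) = 9431/10000 ≈ 0.943100
step 3 [3y] bond c/1=31/400: DF=(4528467/4000000 − 31/400·(0.958700+0.943100))/(1+31/400) = 9139/10000 ≈ 0.913900
step 4 [4y] zero: DF = P = 1107/1250 ≈ 0.885600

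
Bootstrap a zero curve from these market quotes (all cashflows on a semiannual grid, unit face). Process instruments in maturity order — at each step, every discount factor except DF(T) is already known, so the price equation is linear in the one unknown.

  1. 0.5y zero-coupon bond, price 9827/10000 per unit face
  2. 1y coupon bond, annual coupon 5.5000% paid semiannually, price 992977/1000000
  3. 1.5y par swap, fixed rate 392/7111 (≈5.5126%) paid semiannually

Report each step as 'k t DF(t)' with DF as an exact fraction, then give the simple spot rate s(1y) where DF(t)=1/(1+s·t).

step 1 [0.5y] zero: DF = P = 9827/10000 ≈ 0.982700
step 2 [1y] bond c/2=11/400: DF=(992977/1000000 − 11/400·(0.982700))/(1+11/400) = 9401/10000 ≈ 0.940100
step 3 [1.5y] swap r/2=196/7111: DF=(1 − 196/7111·(0.982700+0.940100))/(1+196/7111) = 576/625 ≈ 0.921600

1 1/2 9827/10000
2 1 9401/10000
3 3/2 576/625
s(1y) = (1/(9401/10000) − 1)/(1) = 599/9401 ≈ 6.3717%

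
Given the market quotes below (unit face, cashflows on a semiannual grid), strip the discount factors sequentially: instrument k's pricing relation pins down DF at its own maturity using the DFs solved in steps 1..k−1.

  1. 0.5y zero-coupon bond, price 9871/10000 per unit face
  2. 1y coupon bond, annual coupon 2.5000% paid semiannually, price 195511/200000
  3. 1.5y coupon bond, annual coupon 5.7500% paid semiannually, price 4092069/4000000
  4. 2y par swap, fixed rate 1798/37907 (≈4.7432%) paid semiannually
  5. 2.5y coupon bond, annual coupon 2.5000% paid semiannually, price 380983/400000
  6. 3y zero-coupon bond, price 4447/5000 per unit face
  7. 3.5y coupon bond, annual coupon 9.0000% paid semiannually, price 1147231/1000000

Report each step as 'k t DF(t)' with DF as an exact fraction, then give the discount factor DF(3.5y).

1 1/2 9871/10000
2 1 9533/10000
3 3/2 4701/5000
4 2 9101/10000
5 5/2 8939/10000
6 3 4447/5000
7 7/2 4289/5000
DF(3.5y) = 4289/5000 ≈ 0.857800

step 1 [0.5y] zero: DF = P = 9871/10000 ≈ 0.987100
step 2 [1y] bond c/2=1/80: DF=(195511/200000 − 1/80·(0.987100))/(1+1/80) = 9533/10000 ≈ 0.953300
step 3 [1.5y] bond c/2=23/800: DF=(4092069/4000000 − 23/800·(0.987100+0.953300))/(1+23/800) = 4701/5000 ≈ 0.940200
step 4 [2y] swap r/2=899/37907: DF=(1 − 899/37907·(0.987100+0.953300+0.940200))/(1+899/37907) = 9101/10000 ≈ 0.910100
step 5 [2.5y] bond c/2=1/80: DF=(380983/400000 − 1/80·(0.987100+0.953300+0.940200+0.910100))/(1+1/80) = 8939/10000 ≈ 0.893900
step 6 [3y] zero: DF = P = 4447/5000 ≈ 0.889400
step 7 [3.5y] bond c/2=9/200: DF=(1147231/1000000 − 9/200·(0.987100+0.953300+0.940200+0.910100+0.893900+0.889400))/(1+9/200) = 4289/5000 ≈ 0.857800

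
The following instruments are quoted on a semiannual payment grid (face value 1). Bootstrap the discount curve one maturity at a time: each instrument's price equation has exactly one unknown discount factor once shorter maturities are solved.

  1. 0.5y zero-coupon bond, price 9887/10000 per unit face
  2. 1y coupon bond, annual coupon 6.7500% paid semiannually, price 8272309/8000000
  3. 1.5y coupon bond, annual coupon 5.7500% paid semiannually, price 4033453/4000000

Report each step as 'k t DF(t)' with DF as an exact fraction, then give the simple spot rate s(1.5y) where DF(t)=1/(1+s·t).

1 1/2 9887/10000
2 1 121/125
3 3/2 1851/2000
s(1.5y) = (1/(1851/2000) − 1)/(3/2) = 298/5553 ≈ 5.3665%

step 1 [0.5y] zero: DF = P = 9887/10000 ≈ 0.988700
step 2 [1y] bond c/2=27/800: DF=(8272309/8000000 − 27/800·(0.988700))/(1+27/800) = 121/125 ≈ 0.968000
step 3 [1.5y] bond c/2=23/800: DF=(4033453/4000000 − 23/800·(0.988700+0.968000))/(1+23/800) = 1851/2000 ≈ 0.925500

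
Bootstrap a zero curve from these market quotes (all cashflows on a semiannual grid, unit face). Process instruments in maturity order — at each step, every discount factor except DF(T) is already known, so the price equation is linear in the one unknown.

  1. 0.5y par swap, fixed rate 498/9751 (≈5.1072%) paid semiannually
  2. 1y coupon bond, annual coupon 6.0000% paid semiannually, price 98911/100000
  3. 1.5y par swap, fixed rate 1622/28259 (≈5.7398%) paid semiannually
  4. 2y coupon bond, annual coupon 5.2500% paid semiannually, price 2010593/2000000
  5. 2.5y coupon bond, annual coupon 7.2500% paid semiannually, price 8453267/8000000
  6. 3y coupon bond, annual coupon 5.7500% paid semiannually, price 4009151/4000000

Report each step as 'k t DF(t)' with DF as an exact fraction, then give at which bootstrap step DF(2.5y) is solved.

step 1 [0.5y] swap r/2=249/9751: DF=(1 − 249/9751·(0))/(1+249/9751) = 9751/10000 ≈ 0.975100
step 2 [1y] bond c/2=3/100: DF=(98911/100000 − 3/100·(0.975100))/(1+3/100) = 9319/10000 ≈ 0.931900
step 3 [1.5y] swap r/2=811/28259: DF=(1 − 811/28259·(0.975100+0.931900))/(1+811/28259) = 9189/10000 ≈ 0.918900
step 4 [2y] bond c/2=21/800: DF=(2010593/2000000 − 21/800·(0.975100+0.931900+0.918900))/(1+21/800) = 9073/10000 ≈ 0.907300
step 5 [2.5y] bond c/2=29/800: DF=(8453267/8000000 − 29/800·(0.975100+0.931900+0.918900+0.907300))/(1+29/800) = 8891/10000 ≈ 0.889100
step 6 [3y] bond c/2=23/800: DF=(4009151/4000000 − 23/800·(0.975100+0.931900+0.918900+0.907300+0.889100))/(1+23/800) = 8451/10000 ≈ 0.845100

1 1/2 9751/10000
2 1 9319/10000
3 3/2 9189/10000
4 2 9073/10000
5 5/2 8891/10000
6 3 8451/10000
DF(2.5y) is solved at step 5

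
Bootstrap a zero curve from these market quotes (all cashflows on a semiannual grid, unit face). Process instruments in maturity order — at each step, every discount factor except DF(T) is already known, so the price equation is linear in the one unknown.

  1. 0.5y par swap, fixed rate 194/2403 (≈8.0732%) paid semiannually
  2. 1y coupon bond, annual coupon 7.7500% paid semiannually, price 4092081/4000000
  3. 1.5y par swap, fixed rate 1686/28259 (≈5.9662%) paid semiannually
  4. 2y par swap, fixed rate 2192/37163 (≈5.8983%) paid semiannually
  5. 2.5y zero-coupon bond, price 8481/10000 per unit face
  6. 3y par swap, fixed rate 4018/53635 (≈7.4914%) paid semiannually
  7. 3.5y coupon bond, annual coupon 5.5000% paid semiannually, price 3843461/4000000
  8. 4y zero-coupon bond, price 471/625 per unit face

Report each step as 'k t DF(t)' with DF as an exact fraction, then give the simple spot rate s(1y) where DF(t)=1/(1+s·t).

step 1 [0.5y] swap r/2=97/2403: DF=(1 − 97/2403·(0))/(1+97/2403) = 2403/2500 ≈ 0.961200
step 2 [1y] bond c/2=31/800: DF=(4092081/4000000 − 31/800·(0.961200))/(1+31/800) = 949/1000 ≈ 0.949000
step 3 [1.5y] swap r/2=843/28259: DF=(1 − 843/28259·(0.961200+0.949000))/(1+843/28259) = 9157/10000 ≈ 0.915700
step 4 [2y] swap r/2=1096/37163: DF=(1 − 1096/37163·(0.961200+0.949000+0.915700))/(1+1096/37163) = 1113/1250 ≈ 0.890400
step 5 [2.5y] zero: DF = P = 8481/10000 ≈ 0.848100
step 6 [3y] swap r/2=2009/53635: DF=(1 − 2009/53635·(0.961200+0.949000+0.915700+0.890400+0.848100))/(1+2009/53635) = 7991/10000 ≈ 0.799100
step 7 [3.5y] bond c/2=11/400: DF=(3843461/4000000 − 11/400·(0.961200+0.949000+0.915700+0.890400+0.848100+0.799100))/(1+11/400) = 1979/2500 ≈ 0.791600
step 8 [4y] zero: DF = P = 471/625 ≈ 0.753600

1 1/2 2403/2500
2 1 949/1000
3 3/2 9157/10000
4 2 1113/1250
5 5/2 8481/10000
6 3 7991/10000
7 7/2 1979/2500
8 4 471/625
s(1y) = (1/(949/1000) − 1)/(1) = 51/949 ≈ 5.3741%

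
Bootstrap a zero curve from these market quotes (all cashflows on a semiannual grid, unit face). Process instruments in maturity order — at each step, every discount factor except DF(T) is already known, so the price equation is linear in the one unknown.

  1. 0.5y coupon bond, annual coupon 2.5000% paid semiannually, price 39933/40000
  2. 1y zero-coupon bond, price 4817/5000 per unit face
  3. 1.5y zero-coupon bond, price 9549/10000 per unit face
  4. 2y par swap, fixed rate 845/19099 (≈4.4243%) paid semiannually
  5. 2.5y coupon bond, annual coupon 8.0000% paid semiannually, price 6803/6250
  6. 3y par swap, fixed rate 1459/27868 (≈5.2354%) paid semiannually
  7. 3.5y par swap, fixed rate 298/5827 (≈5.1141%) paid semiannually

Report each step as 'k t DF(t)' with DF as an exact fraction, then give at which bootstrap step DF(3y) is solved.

step 1 [0.5y] bond c/2=1/80: DF=(39933/40000 − 1/80·(0))/(1+1/80) = 493/500 ≈ 0.986000
step 2 [1y] zero: DF = P = 4817/5000 ≈ 0.963400
step 3 [1.5y] zero: DF = P = 9549/10000 ≈ 0.954900
step 4 [2y] swap r/2=845/38198: DF=(1 − 845/38198·(0.986000+0.963400+0.954900))/(1+845/38198) = 1831/2000 ≈ 0.915500
step 5 [2.5y] bond c/2=1/25: DF=(6803/6250 − 1/25·(0.986000+0.963400+0.954900+0.915500))/(1+1/25) = 8997/10000 ≈ 0.899700
step 6 [3y] swap r/2=1459/55736: DF=(1 − 1459/55736·(0.986000+0.963400+0.954900+0.915500+0.899700))/(1+1459/55736) = 8541/10000 ≈ 0.854100
step 7 [3.5y] swap r/2=149/5827: DF=(1 − 149/5827·(0.986000+0.963400+0.954900+0.915500+0.899700+0.854100))/(1+149/5827) = 8361/10000 ≈ 0.836100

1 1/2 493/500
2 1 4817/5000
3 3/2 9549/10000
4 2 1831/2000
5 5/2 8997/10000
6 3 8541/10000
7 7/2 8361/10000
DF(3y) is solved at step 6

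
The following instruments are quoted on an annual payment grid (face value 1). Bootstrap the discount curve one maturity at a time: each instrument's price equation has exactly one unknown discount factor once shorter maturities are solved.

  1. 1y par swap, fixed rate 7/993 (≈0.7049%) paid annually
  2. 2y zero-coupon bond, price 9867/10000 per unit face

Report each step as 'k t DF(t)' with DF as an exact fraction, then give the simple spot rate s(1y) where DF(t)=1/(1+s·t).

step 1 [1y] swap r/1=7/993: DF=(1 − 7/993·(0))/(1+7/993) = 993/1000 ≈ 0.993000
step 2 [2y] zero: DF = P = 9867/10000 ≈ 0.986700

1 1 993/1000
2 2 9867/10000
s(1y) = (1/(993/1000) − 1)/(1) = 7/993 ≈ 0.7049%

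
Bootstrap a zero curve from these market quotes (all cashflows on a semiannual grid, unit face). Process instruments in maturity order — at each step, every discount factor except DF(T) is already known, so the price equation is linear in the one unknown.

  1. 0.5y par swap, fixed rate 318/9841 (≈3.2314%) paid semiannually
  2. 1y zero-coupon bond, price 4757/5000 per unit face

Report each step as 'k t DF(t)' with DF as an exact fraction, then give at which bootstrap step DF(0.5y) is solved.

1 1/2 9841/10000
2 1 4757/5000
DF(0.5y) is solved at step 1

step 1 [0.5y] swap r/2=159/9841: DF=(1 − 159/9841·(0))/(1+159/9841) = 9841/10000 ≈ 0.984100
step 2 [1y] zero: DF = P = 4757/5000 ≈ 0.951400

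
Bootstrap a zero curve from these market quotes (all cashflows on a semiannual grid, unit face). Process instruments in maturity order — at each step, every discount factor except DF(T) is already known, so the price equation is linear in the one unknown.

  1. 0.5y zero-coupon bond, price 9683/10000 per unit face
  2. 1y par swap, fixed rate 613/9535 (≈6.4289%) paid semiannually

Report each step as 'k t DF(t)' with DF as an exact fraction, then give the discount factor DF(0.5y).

1 1/2 9683/10000
2 1 9387/10000
DF(0.5y) = 9683/10000 ≈ 0.968300

step 1 [0.5y] zero: DF = P = 9683/10000 ≈ 0.968300
step 2 [1y] swap r/2=613/19070: DF=(1 − 613/19070·(0.968300))/(1+613/19070) = 9387/10000 ≈ 0.938700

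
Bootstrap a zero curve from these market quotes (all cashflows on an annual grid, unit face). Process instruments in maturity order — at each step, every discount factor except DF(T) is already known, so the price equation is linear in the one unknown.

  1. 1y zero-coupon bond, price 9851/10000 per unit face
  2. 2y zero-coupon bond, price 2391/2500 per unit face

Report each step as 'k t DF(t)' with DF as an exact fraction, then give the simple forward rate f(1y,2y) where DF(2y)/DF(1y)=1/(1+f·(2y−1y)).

step 1 [1y] zero: DF = P = 9851/10000 ≈ 0.985100
step 2 [2y] zero: DF = P = 2391/2500 ≈ 0.956400

1 1 9851/10000
2 2 2391/2500
f(1y,2y) = ((9851/10000)/(2391/2500) − 1)/(1) = 287/9564 ≈ 3.0008%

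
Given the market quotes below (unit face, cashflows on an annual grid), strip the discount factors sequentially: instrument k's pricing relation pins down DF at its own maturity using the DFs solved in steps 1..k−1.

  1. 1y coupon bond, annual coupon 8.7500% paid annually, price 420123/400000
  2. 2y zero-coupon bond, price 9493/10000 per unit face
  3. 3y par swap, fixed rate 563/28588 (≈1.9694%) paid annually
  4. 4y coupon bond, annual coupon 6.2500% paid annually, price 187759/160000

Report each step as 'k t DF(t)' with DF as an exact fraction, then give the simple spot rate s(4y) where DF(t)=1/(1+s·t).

1 1 4829/5000
2 2 9493/10000
3 3 9437/10000
4 4 9363/10000
s(4y) = (1/(9363/10000) − 1)/(4) = 637/37452 ≈ 1.7008%

step 1 [1y] bond c/1=7/80: DF=(420123/400000 − 7/80·(0))/(1+7/80) = 4829/5000 ≈ 0.965800
step 2 [2y] zero: DF = P = 9493/10000 ≈ 0.949300
step 3 [3y] swap r/1=563/28588: DF=(1 − 563/28588·(0.965800+0.949300))/(1+563/28588) = 9437/10000 ≈ 0.943700
step 4 [4y] bond c/1=1/16: DF=(187759/160000 − 1/16·(0.965800+0.949300+0.943700))/(1+1/16) = 9363/10000 ≈ 0.936300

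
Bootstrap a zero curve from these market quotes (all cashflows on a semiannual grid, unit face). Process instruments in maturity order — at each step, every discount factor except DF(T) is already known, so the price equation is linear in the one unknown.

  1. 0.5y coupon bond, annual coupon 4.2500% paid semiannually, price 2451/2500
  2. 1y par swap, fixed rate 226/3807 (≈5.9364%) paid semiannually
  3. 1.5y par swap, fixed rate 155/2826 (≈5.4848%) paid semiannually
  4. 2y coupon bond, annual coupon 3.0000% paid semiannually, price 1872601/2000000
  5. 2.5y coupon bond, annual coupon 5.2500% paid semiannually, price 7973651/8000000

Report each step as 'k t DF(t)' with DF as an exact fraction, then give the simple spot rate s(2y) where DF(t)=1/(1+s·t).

1 1/2 24/25
2 1 1887/2000
3 3/2 369/400
4 2 8807/10000
5 5/2 2191/2500
s(2y) = (1/(8807/10000) − 1)/(2) = 1193/17614 ≈ 6.7730%

step 1 [0.5y] bond c/2=17/800: DF=(2451/2500 − 17/800·(0))/(1+17/800) = 24/25 ≈ 0.960000
step 2 [1y] swap r/2=113/3807: DF=(1 − 113/3807·(0.960000))/(1+113/3807) = 1887/2000 ≈ 0.943500
step 3 [1.5y] swap r/2=155/5652: DF=(1 − 155/5652·(0.960000+0.943500))/(1+155/5652) = 369/400 ≈ 0.922500
step 4 [2y] bond c/2=3/200: DF=(1872601/2000000 − 3/200·(0.960000+0.943500+0.922500))/(1+3/200) = 8807/10000 ≈ 0.880700
step 5 [2.5y] bond c/2=21/800: DF=(7973651/8000000 − 21/800·(0.960000+0.943500+0.922500+0.880700))/(1+21/800) = 2191/2500 ≈ 0.876400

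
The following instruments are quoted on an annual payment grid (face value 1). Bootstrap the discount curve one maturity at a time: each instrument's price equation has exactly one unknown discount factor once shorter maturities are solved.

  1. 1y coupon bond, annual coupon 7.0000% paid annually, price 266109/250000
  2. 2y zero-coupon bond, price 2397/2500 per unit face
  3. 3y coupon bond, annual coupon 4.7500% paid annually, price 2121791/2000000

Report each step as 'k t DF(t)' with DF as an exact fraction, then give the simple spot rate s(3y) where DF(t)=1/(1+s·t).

step 1 [1y] bond c/1=7/100: DF=(266109/250000 − 7/100·(0))/(1+7/100) = 2487/2500 ≈ 0.994800
step 2 [2y] zero: DF = P = 2397/2500 ≈ 0.958800
step 3 [3y] bond c/1=19/400: DF=(2121791/2000000 − 19/400·(0.994800+0.958800))/(1+19/400) = 4621/5000 ≈ 0.924200

1 1 2487/2500
2 2 2397/2500
3 3 4621/5000
s(3y) = (1/(4621/5000) − 1)/(3) = 379/13863 ≈ 2.7339%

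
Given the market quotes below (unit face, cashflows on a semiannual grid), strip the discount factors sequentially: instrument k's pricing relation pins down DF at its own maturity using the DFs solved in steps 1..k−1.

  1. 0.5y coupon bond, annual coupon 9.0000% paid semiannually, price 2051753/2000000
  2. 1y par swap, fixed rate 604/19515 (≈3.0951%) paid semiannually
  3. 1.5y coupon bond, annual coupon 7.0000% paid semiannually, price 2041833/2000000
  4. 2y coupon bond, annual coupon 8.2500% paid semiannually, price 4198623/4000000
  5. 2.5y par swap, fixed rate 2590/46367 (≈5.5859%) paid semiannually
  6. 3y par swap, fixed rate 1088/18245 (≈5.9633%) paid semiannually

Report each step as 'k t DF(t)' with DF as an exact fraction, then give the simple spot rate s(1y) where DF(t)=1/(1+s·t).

step 1 [0.5y] bond c/2=9/200: DF=(2051753/2000000 − 9/200·(0))/(1+9/200) = 9817/10000 ≈ 0.981700
step 2 [1y] swap r/2=302/19515: DF=(1 − 302/19515·(0.981700))/(1+302/19515) = 4849/5000 ≈ 0.969800
step 3 [1.5y] bond c/2=7/200: DF=(2041833/2000000 − 7/200·(0.981700+0.969800))/(1+7/200) = 2301/2500 ≈ 0.920400
step 4 [2y] bond c/2=33/800: DF=(4198623/4000000 − 33/800·(0.981700+0.969800+0.920400))/(1+33/800) = 8943/10000 ≈ 0.894300
step 5 [2.5y] swap r/2=1295/46367: DF=(1 − 1295/46367·(0.981700+0.969800+0.920400+0.894300))/(1+1295/46367) = 1741/2000 ≈ 0.870500
step 6 [3y] swap r/2=544/18245: DF=(1 − 544/18245·(0.981700+0.969800+0.920400+0.894300+0.870500))/(1+544/18245) = 523/625 ≈ 0.836800

1 1/2 9817/10000
2 1 4849/5000
3 3/2 2301/2500
4 2 8943/10000
5 5/2 1741/2000
6 3 523/625
s(1y) = (1/(4849/5000) − 1)/(1) = 151/4849 ≈ 3.1140%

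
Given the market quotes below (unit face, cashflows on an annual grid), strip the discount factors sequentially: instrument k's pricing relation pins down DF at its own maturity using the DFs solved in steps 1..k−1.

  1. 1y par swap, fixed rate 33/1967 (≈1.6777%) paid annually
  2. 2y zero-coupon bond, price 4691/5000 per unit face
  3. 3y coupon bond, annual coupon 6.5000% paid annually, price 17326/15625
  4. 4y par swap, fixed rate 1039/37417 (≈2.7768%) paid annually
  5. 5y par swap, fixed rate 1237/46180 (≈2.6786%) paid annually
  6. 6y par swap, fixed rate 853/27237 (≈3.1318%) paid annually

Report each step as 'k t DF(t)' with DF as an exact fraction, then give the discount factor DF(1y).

1 1 1967/2000
2 2 4691/5000
3 3 9239/10000
4 4 8961/10000
5 5 8763/10000
6 6 4147/5000
DF(1y) = 1967/2000 ≈ 0.983500

step 1 [1y] swap r/1=33/1967: DF=(1 − 33/1967·(0))/(1+33/1967) = 1967/2000 ≈ 0.983500
step 2 [2y] zero: DF = P = 4691/5000 ≈ 0.938200
step 3 [3y] bond c/1=13/200: DF=(17326/15625 − 13/200·(0.983500+0.938200))/(1+13/200) = 9239/10000 ≈ 0.923900
step 4 [4y] swap r/1=1039/37417: DF=(1 − 1039/37417·(0.983500+0.938200+0.923900))/(1+1039/37417) = 8961/10000 ≈ 0.896100
step 5 [5y] swap r/1=1237/46180: DF=(1 − 1237/46180·(0.983500+0.938200+0.923900+0.896100))/(1+1237/46180) = 8763/10000 ≈ 0.876300
step 6 [6y] swap r/1=853/27237: DF=(1 − 853/27237·(0.983500+0.938200+0.923900+0.896100+0.876300))/(1+853/27237) = 4147/5000 ≈ 0.829400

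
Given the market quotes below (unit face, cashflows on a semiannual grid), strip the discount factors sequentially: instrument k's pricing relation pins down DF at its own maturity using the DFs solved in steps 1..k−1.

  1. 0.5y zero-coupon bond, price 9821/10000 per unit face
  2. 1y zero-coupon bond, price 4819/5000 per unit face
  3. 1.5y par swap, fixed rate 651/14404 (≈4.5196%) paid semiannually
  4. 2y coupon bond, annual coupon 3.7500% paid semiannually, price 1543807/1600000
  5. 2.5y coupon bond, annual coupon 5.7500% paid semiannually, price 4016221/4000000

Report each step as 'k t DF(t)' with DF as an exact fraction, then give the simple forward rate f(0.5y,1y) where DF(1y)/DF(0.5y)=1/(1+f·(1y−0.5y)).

step 1 [0.5y] zero: DF = P = 9821/10000 ≈ 0.982100
step 2 [1y] zero: DF = P = 4819/5000 ≈ 0.963800
step 3 [1.5y] swap r/2=651/28808: DF=(1 − 651/28808·(0.982100+0.963800))/(1+651/28808) = 9349/10000 ≈ 0.934900
step 4 [2y] bond c/2=3/160: DF=(1543807/1600000 − 3/160·(0.982100+0.963800+0.934900))/(1+3/160) = 8941/10000 ≈ 0.894100
step 5 [2.5y] bond c/2=23/800: DF=(4016221/4000000 − 23/800·(0.982100+0.963800+0.934900+0.894100))/(1+23/800) = 1741/2000 ≈ 0.870500

1 1/2 9821/10000
2 1 4819/5000
3 3/2 9349/10000
4 2 8941/10000
5 5/2 1741/2000
f(0.5y,1y) = ((9821/10000)/(4819/5000) − 1)/(1/2) = 3/79 ≈ 3.7975%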